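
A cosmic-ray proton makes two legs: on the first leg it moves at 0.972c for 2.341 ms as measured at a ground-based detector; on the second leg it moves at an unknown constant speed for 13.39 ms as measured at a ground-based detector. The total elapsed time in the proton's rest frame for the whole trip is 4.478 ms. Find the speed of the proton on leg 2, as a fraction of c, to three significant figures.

β = 0.956

Leg 1: γ = 1/√(1 − 0.972²) = 1/√0.05522 = 4.256; τ_1 = 2.341/4.256 = 0.5501 ms.
Leg 2: speed unknown; τ_2 = 13.39/γ_2.
Total proper time: 0.5501 + τ_2 = 4.478, so τ_2 = 4.478 − 0.5501 = 3.928 ms.
γ_2 = 13.39/3.928 = 3.409; β = √(1 − 1/γ²) = √0.9139.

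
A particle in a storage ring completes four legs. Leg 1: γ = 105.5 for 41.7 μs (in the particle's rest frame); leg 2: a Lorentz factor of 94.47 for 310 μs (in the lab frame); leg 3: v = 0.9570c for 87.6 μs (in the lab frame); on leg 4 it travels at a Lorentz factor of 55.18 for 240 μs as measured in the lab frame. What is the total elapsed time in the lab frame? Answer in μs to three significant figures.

Δt = 5040 μs

Leg 1: γ = 105.5; Δt_1 = 105.5 × 41.7 = 4399 μs.
Leg 2: 310 μs is already measured in the lab frame.
Leg 3: 87.6 μs is already measured in the lab frame.
Leg 4: 240 μs is already measured in the lab frame.
Total: 4399 + 310.0 + 87.60 + 240.0 μs.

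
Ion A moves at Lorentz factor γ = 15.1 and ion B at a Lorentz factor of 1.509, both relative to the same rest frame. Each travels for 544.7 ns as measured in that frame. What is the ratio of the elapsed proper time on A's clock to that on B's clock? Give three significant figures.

τ_A/τ_B = 0.0999

A: γ = 15.1. B: γ = 1.509.
τ_A/τ_B = γ_B/γ_A = 1.509/15.10 = 0.09993, so τ_A/τ_B = 0.09993.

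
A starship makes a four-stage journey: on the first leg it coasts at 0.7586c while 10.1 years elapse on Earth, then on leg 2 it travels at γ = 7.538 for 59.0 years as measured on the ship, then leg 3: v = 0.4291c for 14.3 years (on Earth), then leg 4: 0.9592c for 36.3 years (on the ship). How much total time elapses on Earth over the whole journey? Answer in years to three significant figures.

Δt = 598 years

Leg 1: 10.1 years is already measured on Earth.
Leg 2: γ = 7.538; Δt_2 = 7.538 × 59.0 = 444.7 years.
Leg 3: 14.3 years is already measured on Earth.
Leg 4: γ = 1/√(1 − 0.9592²) = 1/√0.07994 = 3.537; Δt_4 = 3.537 × 36.3 = 128.4 years.
Total: 10.10 + 444.7 + 14.30 + 128.4 years.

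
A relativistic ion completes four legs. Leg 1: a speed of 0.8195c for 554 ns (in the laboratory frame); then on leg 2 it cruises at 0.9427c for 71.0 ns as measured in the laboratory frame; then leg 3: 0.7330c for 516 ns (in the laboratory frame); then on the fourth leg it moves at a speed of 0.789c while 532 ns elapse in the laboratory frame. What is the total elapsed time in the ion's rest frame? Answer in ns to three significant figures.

Leg 1: γ = 1/√(1 − 0.8195²) = 1/√0.3284 = 1.745; τ_1 = 554/1.745 = 317.5 ns.
Leg 2: γ = 1/√(1 − 0.9427²) = 1/√0.1113 = 2.997; τ_2 = 71.0/2.997 = 23.69 ns.
Leg 3: γ = 1/√(1 − 0.7330²) = 1/√0.4627 = 1.470; τ_3 = 516/1.470 = 351.0 ns.
Leg 4: γ = 1/√(1 − 0.789²) = 1/√0.3775 = 1.628; τ_4 = 532/1.628 = 326.9 ns.
Total: 317.5 + 23.69 + 351.0 + 326.9 ns.

τ = 1020 ns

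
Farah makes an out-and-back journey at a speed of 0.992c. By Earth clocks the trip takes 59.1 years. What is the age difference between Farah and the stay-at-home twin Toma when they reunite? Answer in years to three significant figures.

Δt − τ = 51.6 years

γ = 1/√(1 − 0.992²) = 1/√0.01594 = 7.922
Farah's elapsed proper time: τ = 59.1/7.922 = 7.461 years.
Age gap = Δt − τ = 59.1 − 7.461 years.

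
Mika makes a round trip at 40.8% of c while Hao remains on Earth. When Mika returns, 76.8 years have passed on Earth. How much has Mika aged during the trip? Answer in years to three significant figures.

τ = 70.1 years

β = 0.408; γ = 1/√(1 − 0.408²) = 1/√0.8335 = 1.095
Mika's clock measures proper time along the trip: τ = Δt/γ = 76.8/1.095 years.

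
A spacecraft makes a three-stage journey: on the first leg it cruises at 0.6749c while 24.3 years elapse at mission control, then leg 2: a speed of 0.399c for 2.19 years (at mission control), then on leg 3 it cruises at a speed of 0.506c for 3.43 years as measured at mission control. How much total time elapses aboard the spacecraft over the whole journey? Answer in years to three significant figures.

Leg 1: γ = 1/√(1 − 0.6749²) = 1/√0.5445 = 1.355; τ_1 = 24.3/1.355 = 17.93 years.
Leg 2: γ = 1/√(1 − 0.399²) = 1/√0.8408 = 1.091; τ_2 = 2.19/1.091 = 2.008 years.
Leg 3: γ = 1/√(1 − 0.506²) = 1/√0.7440 = 1.159; τ_3 = 3.43/1.159 = 2.958 years.
Total: 17.93 + 2.008 + 2.958 years.

τ = 22.9 years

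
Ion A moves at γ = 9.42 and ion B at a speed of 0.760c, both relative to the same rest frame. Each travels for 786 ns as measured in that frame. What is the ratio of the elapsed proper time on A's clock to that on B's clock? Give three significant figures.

τ_A/τ_B = 0.163

A: γ = 9.42. B: γ = 1/√(1 − 0.760²) = 1/√0.4224 = 1.539.
τ_A/τ_B = γ_B/γ_A = 1.539/9.420 = 0.1633, so τ_A/τ_B = 0.1633.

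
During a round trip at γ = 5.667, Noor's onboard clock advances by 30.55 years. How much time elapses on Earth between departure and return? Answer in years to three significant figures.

γ = 5.667
Earth-frame duration is the dilated interval: Δt = γτ = 5.667 × 30.55 years.

Δt = 173 years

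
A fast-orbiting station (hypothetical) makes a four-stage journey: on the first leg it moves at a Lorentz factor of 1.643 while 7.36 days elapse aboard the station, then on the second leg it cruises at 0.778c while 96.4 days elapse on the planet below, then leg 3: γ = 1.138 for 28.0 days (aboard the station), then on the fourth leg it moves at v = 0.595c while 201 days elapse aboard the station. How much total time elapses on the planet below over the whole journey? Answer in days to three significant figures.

Leg 1: γ = 1.643; Δt_1 = 1.643 × 7.36 = 12.09 days.
Leg 2: 96.4 days is already measured on the planet below.
Leg 3: γ = 1.138; Δt_3 = 1.138 × 28.0 = 31.86 days.
Leg 4: γ = 1/√(1 − 0.595²) = 1/√0.6460 = 1.244; Δt_4 = 1.244 × 201 = 250.1 days.
Total: 12.09 + 96.40 + 31.86 + 250.1 days.

Δt = 390 days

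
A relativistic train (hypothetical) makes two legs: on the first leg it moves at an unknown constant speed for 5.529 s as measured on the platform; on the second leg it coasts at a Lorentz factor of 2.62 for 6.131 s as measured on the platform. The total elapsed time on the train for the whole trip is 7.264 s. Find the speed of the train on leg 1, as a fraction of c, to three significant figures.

Leg 1: speed unknown; τ_1 = 5.529/γ_1.
Leg 2: γ = 2.62; τ_2 = 6.131/2.620 = 2.340 s.
Total proper time: τ_1 + 2.340 = 7.264, so τ_1 = 7.264 − 2.340 = 4.924 s.
γ_1 = 5.529/4.924 = 1.123; β = √(1 − 1/γ²) = √0.2069.

β = 0.455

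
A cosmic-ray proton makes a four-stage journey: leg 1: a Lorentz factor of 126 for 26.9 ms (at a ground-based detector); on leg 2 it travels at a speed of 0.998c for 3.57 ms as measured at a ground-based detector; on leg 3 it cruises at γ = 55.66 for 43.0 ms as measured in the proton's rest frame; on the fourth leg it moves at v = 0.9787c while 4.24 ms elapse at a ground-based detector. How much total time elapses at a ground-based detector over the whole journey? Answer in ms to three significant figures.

Δt = 2430 ms

Leg 1: 26.9 ms is already measured at a ground-based detector.
Leg 2: 3.57 ms is already measured at a ground-based detector.
Leg 3: γ = 55.66; Δt_3 = 55.66 × 43.0 = 2393 ms.
Leg 4: 4.24 ms is already measured at a ground-based detector.
Total: 26.90 + 3.570 + 2393 + 4.240 ms.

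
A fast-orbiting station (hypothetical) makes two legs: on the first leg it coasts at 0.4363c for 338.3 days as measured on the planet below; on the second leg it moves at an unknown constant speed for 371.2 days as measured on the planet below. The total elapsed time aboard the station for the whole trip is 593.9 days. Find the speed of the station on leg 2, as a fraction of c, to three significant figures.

β = 0.626

Leg 1: γ = 1/√(1 − 0.4363²) = 1/√0.8096 = 1.111; τ_1 = 338.3/1.111 = 304.4 days.
Leg 2: speed unknown; τ_2 = 371.2/γ_2.
Total proper time: 304.4 + τ_2 = 593.9, so τ_2 = 593.9 − 304.4 = 289.5 days.
γ_2 = 371.2/289.5 = 1.282; β = √(1 − 1/γ²) = √0.3918.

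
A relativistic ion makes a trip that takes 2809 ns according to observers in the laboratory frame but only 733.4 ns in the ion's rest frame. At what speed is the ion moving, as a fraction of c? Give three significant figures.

The proper time is measured in the ion's rest frame (both events occur at the ion's location); Δt is measured in the laboratory frame. γ = Δt/τ = 2809/733.4 = 3.830.
β = √(1 − 1/γ²) = √(1 − 0.06817) = √0.9318

v = 0.965c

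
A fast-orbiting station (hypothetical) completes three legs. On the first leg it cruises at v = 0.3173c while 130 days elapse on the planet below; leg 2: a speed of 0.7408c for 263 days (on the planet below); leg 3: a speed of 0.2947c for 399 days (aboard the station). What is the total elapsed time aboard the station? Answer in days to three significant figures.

Leg 1: γ = 1/√(1 − 0.3173²) = 1/√0.8993 = 1.054; τ_1 = 130/1.054 = 123.3 days.
Leg 2: γ = 1/√(1 − 0.7408²) = 1/√0.4512 = 1.489; τ_2 = 263/1.489 = 176.7 days.
Leg 3: 399 days is already measured aboard the station.
Total: 123.3 + 176.7 + 399.0 days.

τ = 699 days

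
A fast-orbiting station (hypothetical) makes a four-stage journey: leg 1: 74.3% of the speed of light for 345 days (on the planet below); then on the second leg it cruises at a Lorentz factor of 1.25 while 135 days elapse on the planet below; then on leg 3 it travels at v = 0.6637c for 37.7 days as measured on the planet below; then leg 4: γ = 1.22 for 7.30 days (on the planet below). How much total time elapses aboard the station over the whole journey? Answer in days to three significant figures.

τ = 373 days

Leg 1: β = 0.743; γ = 1/√(1 − 0.743²) = 1/√0.4480 = 1.494; τ_1 = 345/1.494 = 230.9 days.
Leg 2: γ = 1.25; τ_2 = 135/1.250 = 108.0 days.
Leg 3: γ = 1/√(1 − 0.6637²) = 1/√0.5595 = 1.337; τ_3 = 37.7/1.337 = 28.20 days.
Leg 4: γ = 1.22; τ_4 = 7.30/1.220 = 5.984 days.
Total: 230.9 + 108.0 + 28.20 + 5.984 days.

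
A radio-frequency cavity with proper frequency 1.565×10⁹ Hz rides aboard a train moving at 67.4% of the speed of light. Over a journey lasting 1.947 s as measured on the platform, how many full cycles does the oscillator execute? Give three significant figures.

β = 0.674; γ = 1/√(1 − 0.674²) = 1/√0.5457 = 1.354
The oscillator's own cycle count is N = f × τ where τ is the proper time on the train. τ = Δt/γ = 1.947/1.354 = 1.438 s = 1.438×10⁰ s.
N = 1.565×10⁹ × 1.438×10⁰ = 2.251×10⁹.

N = 2.25×10⁹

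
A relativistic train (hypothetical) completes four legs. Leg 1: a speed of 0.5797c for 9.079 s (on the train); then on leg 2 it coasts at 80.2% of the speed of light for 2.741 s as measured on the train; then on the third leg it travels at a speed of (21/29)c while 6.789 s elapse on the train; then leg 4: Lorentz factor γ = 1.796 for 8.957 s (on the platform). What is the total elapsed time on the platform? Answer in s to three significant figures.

Leg 1: γ = 1/√(1 − 0.5797²) = 1/√0.6639 = 1.227; Δt_1 = 1.227 × 9.079 = 11.14 s.
Leg 2: β = 0.802; γ = 1/√(1 − 0.802²) = 1/√0.3568 = 1.674; Δt_2 = 1.674 × 2.741 = 4.589 s.
Leg 3: γ = 1/√(1 − (21/29)²) = 29/20 = 1.450; Δt_3 = 1.450 × 6.789 = 9.844 s.
Leg 4: 8.957 s is already measured on the platform.
Total: 11.14 + 4.589 + 9.844 + 8.957 s.

Δt = 34.5 s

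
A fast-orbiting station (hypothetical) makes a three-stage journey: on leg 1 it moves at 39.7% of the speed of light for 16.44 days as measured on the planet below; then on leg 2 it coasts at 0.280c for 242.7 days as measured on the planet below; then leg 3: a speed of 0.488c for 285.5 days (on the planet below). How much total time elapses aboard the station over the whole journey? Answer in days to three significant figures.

Leg 1: β = 0.397; γ = 1/√(1 − 0.397²) = 1/√0.8424 = 1.090; τ_1 = 16.44/1.090 = 15.09 days.
Leg 2: γ = 1/√(1 − 0.280²) = 25/24 ≈ 1.042; τ_2 = 242.7/1.042 = 233.0 days.
Leg 3: γ = 1/√(1 − 0.488²) = 1/√0.7619 = 1.146; τ_3 = 285.5/1.146 = 249.2 days.
Total: 15.09 + 233.0 + 249.2 days.

τ = 497 days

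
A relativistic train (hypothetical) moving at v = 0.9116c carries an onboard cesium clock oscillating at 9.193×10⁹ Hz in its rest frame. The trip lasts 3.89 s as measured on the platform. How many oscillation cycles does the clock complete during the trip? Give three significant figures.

N = 1.47×10¹⁰

γ = 1/√(1 − 0.9116²) = 1/√0.1690 = 2.433
The oscillator's own cycle count is N = f × τ where τ is the proper time on the train. τ = Δt/γ = 3.89/2.433 = 1.599 s = 1.599×10⁰ s.
N = 9.193×10⁹ × 1.599×10⁰ = 1.470×10¹⁰.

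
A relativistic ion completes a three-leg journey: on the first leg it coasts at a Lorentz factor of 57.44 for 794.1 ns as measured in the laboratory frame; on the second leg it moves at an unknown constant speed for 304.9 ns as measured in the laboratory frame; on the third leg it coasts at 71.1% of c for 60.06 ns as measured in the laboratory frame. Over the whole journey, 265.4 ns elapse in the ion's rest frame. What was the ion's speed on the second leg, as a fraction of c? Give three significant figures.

β = 0.727

Leg 1: γ = 57.44; τ_1 = 794.1/57.44 = 13.82 ns.
Leg 2: speed unknown; τ_2 = 304.9/γ_2.
Leg 3: β = 0.711; γ = 1/√(1 − 0.711²) = 1/√0.4945 = 1.422; τ_3 = 60.06/1.422 = 42.23 ns.
Total proper time: 13.82 + τ_2 + 42.23 = 265.4, so τ_2 = 265.4 − 56.06 = 209.3 ns.
γ_2 = 304.9/209.3 = 1.456; β = √(1 − 1/γ²) = √0.5286.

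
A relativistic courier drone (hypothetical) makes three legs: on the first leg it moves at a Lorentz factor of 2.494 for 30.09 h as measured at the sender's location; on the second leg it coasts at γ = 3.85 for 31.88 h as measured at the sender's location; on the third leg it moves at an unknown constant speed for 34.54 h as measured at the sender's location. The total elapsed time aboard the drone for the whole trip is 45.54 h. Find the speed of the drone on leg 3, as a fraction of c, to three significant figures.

β = 0.684

Leg 1: γ = 2.494; τ_1 = 30.09/2.494 = 12.06 h.
Leg 2: γ = 3.85; τ_2 = 31.88/3.850 = 8.281 h.
Leg 3: speed unknown; τ_3 = 34.54/γ_3.
Total proper time: 12.06 + 8.281 + τ_3 = 45.54, so τ_3 = 45.54 − 20.35 = 25.19 h.
γ_3 = 34.54/25.19 = 1.371; β = √(1 − 1/γ²) = √0.4679.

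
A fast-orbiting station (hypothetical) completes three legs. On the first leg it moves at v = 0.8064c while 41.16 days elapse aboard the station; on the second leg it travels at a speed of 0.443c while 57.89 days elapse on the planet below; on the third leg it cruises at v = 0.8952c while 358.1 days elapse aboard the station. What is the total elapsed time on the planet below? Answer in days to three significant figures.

Δt = 931 days

Leg 1: γ = 1/√(1 − 0.8064²) = 1/√0.3497 = 1.691; Δt_1 = 1.691 × 41.16 = 69.60 days.
Leg 2: 57.89 days is already measured on the planet below.
Leg 3: γ = 1/√(1 − 0.8952²) = 1/√0.1986 = 2.244; Δt_3 = 2.244 × 358.1 = 803.5 days.
Total: 69.60 + 57.89 + 803.5 days.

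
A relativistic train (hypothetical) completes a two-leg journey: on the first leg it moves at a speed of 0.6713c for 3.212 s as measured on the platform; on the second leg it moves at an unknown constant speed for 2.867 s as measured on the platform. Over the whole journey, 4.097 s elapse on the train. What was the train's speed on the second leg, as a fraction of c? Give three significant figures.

Leg 1: γ = 1/√(1 − 0.6713²) = 1/√0.5494 = 1.349; τ_1 = 3.212/1.349 = 2.381 s.
Leg 2: speed unknown; τ_2 = 2.867/γ_2.
Total proper time: 2.381 + τ_2 = 4.097, so τ_2 = 4.097 − 2.381 = 1.716 s.
γ_2 = 2.867/1.716 = 1.670; β = √(1 − 1/γ²) = √0.6416.

β = 0.801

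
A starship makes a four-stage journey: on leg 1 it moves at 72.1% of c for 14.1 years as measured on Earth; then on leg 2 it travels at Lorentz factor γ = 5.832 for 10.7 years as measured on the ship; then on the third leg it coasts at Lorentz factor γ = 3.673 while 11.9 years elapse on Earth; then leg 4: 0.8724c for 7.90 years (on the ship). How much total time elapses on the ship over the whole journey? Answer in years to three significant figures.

Leg 1: β = 0.721; γ = 1/√(1 − 0.721²) = 1/√0.4802 = 1.443; τ_1 = 14.1/1.443 = 9.770 years.
Leg 2: 10.7 years is already measured on the ship.
Leg 3: γ = 3.673; τ_3 = 11.9/3.673 = 3.240 years.
Leg 4: 7.90 years is already measured on the ship.
Total: 9.770 + 10.70 + 3.240 + 7.900 years.

τ = 31.6 years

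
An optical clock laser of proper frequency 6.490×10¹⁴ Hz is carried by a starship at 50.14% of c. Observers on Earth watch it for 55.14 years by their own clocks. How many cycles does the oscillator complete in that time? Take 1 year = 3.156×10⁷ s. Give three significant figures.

β = 0.5014; γ = 1/√(1 − 0.5014²) = 1/√0.7486 = 1.156
During 55.14 years of lab time, the oscillator's proper time advances by τ = Δt/γ = 55.14/1.156 = 47.71 years = 1.506×10⁹ s.
N = f × τ = 6.490×10¹⁴ × 1.506×10⁹ = 9.772×10²³.

N = 9.77×10²³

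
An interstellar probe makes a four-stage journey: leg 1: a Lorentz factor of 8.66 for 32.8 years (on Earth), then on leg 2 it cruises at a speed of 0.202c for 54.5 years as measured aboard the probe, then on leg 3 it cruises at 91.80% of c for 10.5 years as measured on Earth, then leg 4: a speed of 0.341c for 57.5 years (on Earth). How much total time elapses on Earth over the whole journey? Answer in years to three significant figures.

Δt = 156 years

Leg 1: 32.8 years is already measured on Earth.
Leg 2: γ = 1/√(1 − 0.202²) = 1/√0.9592 = 1.021; Δt_2 = 1.021 × 54.5 = 55.65 years.
Leg 3: 10.5 years is already measured on Earth.
Leg 4: 57.5 years is already measured on Earth.
Total: 32.80 + 55.65 + 10.50 + 57.50 years.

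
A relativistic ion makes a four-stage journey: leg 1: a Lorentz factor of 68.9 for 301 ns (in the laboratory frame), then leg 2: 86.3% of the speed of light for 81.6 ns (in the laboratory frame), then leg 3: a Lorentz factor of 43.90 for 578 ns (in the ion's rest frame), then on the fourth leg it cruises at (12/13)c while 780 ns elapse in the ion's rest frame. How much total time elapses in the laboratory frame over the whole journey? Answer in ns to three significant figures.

Δt = 2.78×10⁴ ns

Leg 1: 301 ns is already measured in the laboratory frame.
Leg 2: 81.6 ns is already measured in the laboratory frame.
Leg 3: γ = 43.90; Δt_3 = 43.90 × 578 = 2.537×10⁴ ns.
Leg 4: γ = 1/√(1 − (12/13)²) = 13/5 = 2.600; Δt_4 = 2.600 × 780 = 2028 ns.
Total: 301.0 + 81.60 + 2.537×10⁴ + 2028 ns.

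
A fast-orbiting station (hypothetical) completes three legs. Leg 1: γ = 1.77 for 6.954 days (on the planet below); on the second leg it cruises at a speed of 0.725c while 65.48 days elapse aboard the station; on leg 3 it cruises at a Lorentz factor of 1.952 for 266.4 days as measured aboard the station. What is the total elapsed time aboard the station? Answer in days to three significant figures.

τ = 336 days

Leg 1: γ = 1.77; τ_1 = 6.954/1.770 = 3.929 days.
Leg 2: 65.48 days is already measured aboard the station.
Leg 3: 266.4 days is already measured aboard the station.
Total: 3.929 + 65.48 + 266.4 days.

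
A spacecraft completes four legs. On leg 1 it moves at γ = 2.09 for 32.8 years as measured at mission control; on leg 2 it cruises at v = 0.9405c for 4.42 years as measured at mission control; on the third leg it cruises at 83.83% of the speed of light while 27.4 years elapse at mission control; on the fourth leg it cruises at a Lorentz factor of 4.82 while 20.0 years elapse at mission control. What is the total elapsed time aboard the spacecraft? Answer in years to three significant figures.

τ = 36.3 years

Leg 1: γ = 2.09; τ_1 = 32.8/2.090 = 15.69 years.
Leg 2: γ = 1/√(1 − 0.9405²) = 1/√0.1155 = 2.943; τ_2 = 4.42/2.943 = 1.502 years.
Leg 3: β = 0.8383; γ = 1/√(1 − 0.8383²) = 1/√0.2973 = 1.834; τ_3 = 27.4/1.834 = 14.94 years.
Leg 4: γ = 4.82; τ_4 = 20.0/4.820 = 4.149 years.
Total: 15.69 + 1.502 + 14.94 + 4.149 years.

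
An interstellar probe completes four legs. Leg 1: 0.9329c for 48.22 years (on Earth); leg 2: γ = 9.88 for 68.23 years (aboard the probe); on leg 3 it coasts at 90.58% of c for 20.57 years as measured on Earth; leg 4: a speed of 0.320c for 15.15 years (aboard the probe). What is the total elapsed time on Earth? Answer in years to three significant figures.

Δt = 759 years

Leg 1: 48.22 years is already measured on Earth.
Leg 2: γ = 9.88; Δt_2 = 9.880 × 68.23 = 674.1 years.
Leg 3: 20.57 years is already measured on Earth.
Leg 4: γ = 1/√(1 − 0.320²) = 1/√0.8976 = 1.056; Δt_4 = 1.056 × 15.15 = 15.99 years.
Total: 48.22 + 674.1 + 20.57 + 15.99 years.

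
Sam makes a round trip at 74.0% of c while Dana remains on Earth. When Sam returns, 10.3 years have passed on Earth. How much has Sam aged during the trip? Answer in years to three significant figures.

τ = 6.93 years

β = 0.740; γ = 1/√(1 − 0.740²) = 1/√0.4524 = 1.487
Sam's clock measures proper time along the trip: τ = Δt/γ = 10.3/1.487 years.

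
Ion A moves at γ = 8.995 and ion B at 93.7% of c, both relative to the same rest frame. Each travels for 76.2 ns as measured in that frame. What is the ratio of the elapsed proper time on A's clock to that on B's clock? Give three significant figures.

A: γ = 8.995. B: β = 0.937; γ = 1/√(1 − 0.937²) = 1/√0.1220 = 2.863.
τ_A/τ_B = γ_B/γ_A = 2.863/8.995 = 0.3182, so τ_A/τ_B = 0.3182.

τ_A/τ_B = 0.318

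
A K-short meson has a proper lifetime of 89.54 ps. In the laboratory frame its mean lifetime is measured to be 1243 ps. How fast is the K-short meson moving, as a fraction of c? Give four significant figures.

v = 0.9974c

γ = Δt/τ₀ = 1243/89.54 = 13.88
β = √(1 − 1/γ²) = √(1 − 0.005189) = √0.9948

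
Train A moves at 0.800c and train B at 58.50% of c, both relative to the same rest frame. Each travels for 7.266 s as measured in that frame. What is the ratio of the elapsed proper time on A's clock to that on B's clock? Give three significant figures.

τ_A/τ_B = 0.740

A: γ = 1/√(1 − 0.800²) = 5/3 ≈ 1.667. B: β = 0.5850; γ = 1/√(1 − 0.5850²) = 1/√0.6578 = 1.233.
τ_A/τ_B = γ_B/γ_A = 1.233/1.667 = 0.7398, so τ_A/τ_B = 0.7398.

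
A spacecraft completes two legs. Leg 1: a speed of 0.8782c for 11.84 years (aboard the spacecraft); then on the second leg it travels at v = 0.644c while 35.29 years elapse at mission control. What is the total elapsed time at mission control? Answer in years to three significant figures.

Δt = 60.0 years

Leg 1: γ = 1/√(1 − 0.8782²) = 1/√0.2288 = 2.091; Δt_1 = 2.091 × 11.84 = 24.75 years.
Leg 2: 35.29 years is already measured at mission control.
Total: 24.75 + 35.29 years.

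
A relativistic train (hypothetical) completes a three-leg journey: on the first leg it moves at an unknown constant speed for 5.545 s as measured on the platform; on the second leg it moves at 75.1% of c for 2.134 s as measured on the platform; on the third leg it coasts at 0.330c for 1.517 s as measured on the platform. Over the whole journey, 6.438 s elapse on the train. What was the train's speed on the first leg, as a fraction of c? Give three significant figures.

Leg 1: speed unknown; τ_1 = 5.545/γ_1.
Leg 2: β = 0.751; γ = 1/√(1 − 0.751²) = 1/√0.4360 = 1.514; τ_2 = 2.134/1.514 = 1.409 s.
Leg 3: γ = 1/√(1 − 0.330²) = 1/√0.8911 = 1.059; τ_3 = 1.517/1.059 = 1.432 s.
Total proper time: τ_1 + 1.409 + 1.432 = 6.438, so τ_1 = 6.438 − 2.841 = 3.597 s.
γ_1 = 5.545/3.597 = 1.542; β = √(1 − 1/γ²) = √0.5792.

β = 0.761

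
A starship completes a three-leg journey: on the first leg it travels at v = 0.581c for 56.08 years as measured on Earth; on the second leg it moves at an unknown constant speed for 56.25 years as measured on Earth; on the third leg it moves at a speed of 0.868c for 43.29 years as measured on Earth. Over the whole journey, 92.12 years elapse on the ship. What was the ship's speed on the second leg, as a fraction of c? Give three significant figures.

Leg 1: γ = 1/√(1 − 0.581²) = 1/√0.6624 = 1.229; τ_1 = 56.08/1.229 = 45.64 years.
Leg 2: speed unknown; τ_2 = 56.25/γ_2.
Leg 3: γ = 1/√(1 − 0.868²) = 1/√0.2466 = 2.014; τ_3 = 43.29/2.014 = 21.50 years.
Total proper time: 45.64 + τ_2 + 21.50 = 92.12, so τ_2 = 92.12 − 67.14 = 24.98 years.
γ_2 = 56.25/24.98 = 2.252; β = √(1 − 1/γ²) = √0.8028.

β = 0.896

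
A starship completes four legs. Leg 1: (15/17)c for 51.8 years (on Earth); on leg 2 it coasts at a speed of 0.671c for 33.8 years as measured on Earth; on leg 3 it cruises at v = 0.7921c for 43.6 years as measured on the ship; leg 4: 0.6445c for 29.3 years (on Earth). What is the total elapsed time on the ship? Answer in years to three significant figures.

τ = 115 years

Leg 1: γ = 1/√(1 − (15/17)²) = 17/8 = 2.125; τ_1 = 51.8/2.125 = 24.38 years.
Leg 2: γ = 1/√(1 − 0.671²) = 1/√0.5498 = 1.349; τ_2 = 33.8/1.349 = 25.06 years.
Leg 3: 43.6 years is already measured on the ship.
Leg 4: γ = 1/√(1 − 0.6445²) = 1/√0.5846 = 1.308; τ_4 = 29.3/1.308 = 22.40 years.
Total: 24.38 + 25.06 + 43.60 + 22.40 years.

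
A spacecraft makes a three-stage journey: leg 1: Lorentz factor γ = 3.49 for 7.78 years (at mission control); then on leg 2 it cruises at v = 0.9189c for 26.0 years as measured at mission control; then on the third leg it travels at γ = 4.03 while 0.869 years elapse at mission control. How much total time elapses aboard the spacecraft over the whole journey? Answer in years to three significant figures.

Leg 1: γ = 3.49; τ_1 = 7.78/3.490 = 2.229 years.
Leg 2: γ = 1/√(1 − 0.9189²) = 1/√0.1556 = 2.535; τ_2 = 26.0/2.535 = 10.26 years.
Leg 3: γ = 4.03; τ_3 = 0.869/4.030 = 0.2156 years.
Total: 2.229 + 10.26 + 0.2156 years.

τ = 12.7 years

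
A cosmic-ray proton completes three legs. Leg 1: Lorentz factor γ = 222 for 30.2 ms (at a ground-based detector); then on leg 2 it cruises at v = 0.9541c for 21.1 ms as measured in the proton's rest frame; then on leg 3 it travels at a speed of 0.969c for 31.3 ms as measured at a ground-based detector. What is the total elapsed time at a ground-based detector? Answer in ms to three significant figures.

Leg 1: 30.2 ms is already measured at a ground-based detector.
Leg 2: γ = 1/√(1 − 0.9541²) = 1/√0.08969 = 3.339; Δt_2 = 3.339 × 21.1 = 70.45 ms.
Leg 3: 31.3 ms is already measured at a ground-based detector.
Total: 30.20 + 70.45 + 31.30 ms.

Δt = 132 ms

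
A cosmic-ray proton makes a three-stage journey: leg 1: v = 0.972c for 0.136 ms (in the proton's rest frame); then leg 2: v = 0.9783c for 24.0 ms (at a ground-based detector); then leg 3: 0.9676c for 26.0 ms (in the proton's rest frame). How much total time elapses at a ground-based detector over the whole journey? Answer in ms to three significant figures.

Leg 1: γ = 1/√(1 − 0.972²) = 1/√0.05522 = 4.256; Δt_1 = 4.256 × 0.136 = 0.5788 ms.
Leg 2: 24.0 ms is already measured at a ground-based detector.
Leg 3: γ = 1/√(1 − 0.9676²) = 1/√0.06375 = 3.961; Δt_3 = 3.961 × 26.0 = 103.0 ms.
Total: 0.5788 + 24.00 + 103.0 ms.

Δt = 128 ms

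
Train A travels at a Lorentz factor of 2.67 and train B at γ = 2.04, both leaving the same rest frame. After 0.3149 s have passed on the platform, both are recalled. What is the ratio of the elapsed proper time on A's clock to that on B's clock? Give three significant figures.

A: γ = 2.67. B: γ = 2.04.
τ_A/τ_B = γ_B/γ_A = 2.040/2.670 = 0.7640, so τ_A/τ_B = 0.7640.

τ_A/τ_B = 0.764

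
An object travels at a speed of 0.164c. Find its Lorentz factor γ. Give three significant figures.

γ = 1.01

γ = 1/√(1 − 0.164²) = 1/√0.9731 = 1.014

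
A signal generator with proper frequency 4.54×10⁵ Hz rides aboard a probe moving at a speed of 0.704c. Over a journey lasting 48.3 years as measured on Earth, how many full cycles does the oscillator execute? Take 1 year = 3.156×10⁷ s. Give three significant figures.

N = 4.91×10¹⁴

γ = 1/√(1 − 0.704²) = 1/√0.5044 = 1.408
The oscillator's own cycle count is N = f × τ where τ is the proper time aboard the probe. τ = Δt/γ = 48.3/1.408 = 34.30 years = 1.083×10⁹ s.
N = 4.54×10⁵ × 1.083×10⁹ = 4.915×10¹⁴.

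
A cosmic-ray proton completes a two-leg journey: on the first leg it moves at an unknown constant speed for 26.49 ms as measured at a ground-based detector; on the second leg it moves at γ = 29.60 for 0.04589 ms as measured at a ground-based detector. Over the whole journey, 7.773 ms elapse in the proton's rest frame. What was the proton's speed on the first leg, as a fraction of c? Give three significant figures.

β = 0.956

Leg 1: speed unknown; τ_1 = 26.49/γ_1.
Leg 2: γ = 29.60; τ_2 = 0.04589/29.60 = 0.001550 ms.
Total proper time: τ_1 + 0.001550 = 7.773, so τ_1 = 7.773 − 0.001550 = 7.771 ms.
γ_1 = 26.49/7.771 = 3.409; β = √(1 − 1/γ²) = √0.9139.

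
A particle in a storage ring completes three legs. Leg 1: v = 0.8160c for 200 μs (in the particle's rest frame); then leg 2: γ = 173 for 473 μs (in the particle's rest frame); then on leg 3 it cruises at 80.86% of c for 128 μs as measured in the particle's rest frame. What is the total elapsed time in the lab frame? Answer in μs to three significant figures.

Δt = 8.24×10⁴ μs

Leg 1: γ = 1/√(1 − 0.8160²) = 1/√0.3341 = 1.730; Δt_1 = 1.730 × 200 = 346.0 μs.
Leg 2: γ = 173; Δt_2 = 173.0 × 473 = 8.183×10⁴ μs.
Leg 3: β = 0.8086; γ = 1/√(1 − 0.8086²) = 1/√0.3462 = 1.700; Δt_3 = 1.700 × 128 = 217.6 μs.
Total: 346.0 + 8.183×10⁴ + 217.6 μs.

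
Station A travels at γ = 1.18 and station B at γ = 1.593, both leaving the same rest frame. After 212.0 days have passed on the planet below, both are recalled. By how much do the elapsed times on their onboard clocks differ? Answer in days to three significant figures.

A: γ = 1.18; τ_A = 212.0/1.180 = 179.7 days.
B: γ = 1.593; τ_B = 212.0/1.593 = 133.1 days.

|τ_A − τ_B| = 46.6 days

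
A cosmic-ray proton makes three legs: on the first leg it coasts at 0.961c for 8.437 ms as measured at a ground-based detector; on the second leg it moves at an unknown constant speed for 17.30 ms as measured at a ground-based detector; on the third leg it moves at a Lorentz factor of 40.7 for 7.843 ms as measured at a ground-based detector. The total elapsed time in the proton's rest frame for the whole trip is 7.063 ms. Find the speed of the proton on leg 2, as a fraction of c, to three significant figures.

β = 0.965

Leg 1: γ = 1/√(1 − 0.961²) = 1/√0.07648 = 3.616; τ_1 = 8.437/3.616 = 2.333 ms.
Leg 2: speed unknown; τ_2 = 17.30/γ_2.
Leg 3: γ = 40.7; τ_3 = 7.843/40.70 = 0.1927 ms.
Total proper time: 2.333 + τ_2 + 0.1927 = 7.063, so τ_2 = 7.063 − 2.526 = 4.537 ms.
γ_2 = 17.30/4.537 = 3.813; β = √(1 − 1/γ²) = √0.9312.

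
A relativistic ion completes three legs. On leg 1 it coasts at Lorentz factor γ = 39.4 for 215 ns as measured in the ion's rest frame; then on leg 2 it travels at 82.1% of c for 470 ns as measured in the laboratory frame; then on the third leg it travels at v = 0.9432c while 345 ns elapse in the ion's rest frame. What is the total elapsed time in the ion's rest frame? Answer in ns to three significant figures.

Leg 1: 215 ns is already measured in the ion's rest frame.
Leg 2: β = 0.821; γ = 1/√(1 − 0.821²) = 1/√0.3260 = 1.752; τ_2 = 470/1.752 = 268.3 ns.
Leg 3: 345 ns is already measured in the ion's rest frame.
Total: 215.0 + 268.3 + 345.0 ns.

τ = 828 ns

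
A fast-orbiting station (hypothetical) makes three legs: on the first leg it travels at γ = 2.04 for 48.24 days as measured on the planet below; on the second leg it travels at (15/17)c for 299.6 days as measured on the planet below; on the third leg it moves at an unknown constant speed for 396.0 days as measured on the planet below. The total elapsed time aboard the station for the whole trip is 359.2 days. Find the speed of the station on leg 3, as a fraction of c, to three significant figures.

Leg 1: γ = 2.04; τ_1 = 48.24/2.040 = 23.65 days.
Leg 2: γ = 1/√(1 − (15/17)²) = 17/8 = 2.125; τ_2 = 299.6/2.125 = 141.0 days.
Leg 3: speed unknown; τ_3 = 396.0/γ_3.
Total proper time: 23.65 + 141.0 + τ_3 = 359.2, so τ_3 = 359.2 − 164.6 = 194.6 days.
γ_3 = 396.0/194.6 = 2.035; β = √(1 − 1/γ²) = √0.7586.

β = 0.871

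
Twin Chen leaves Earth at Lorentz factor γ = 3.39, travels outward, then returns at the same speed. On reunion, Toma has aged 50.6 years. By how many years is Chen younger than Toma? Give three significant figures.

Δt − τ = 35.7 years

γ = 3.39
Chen's elapsed proper time: τ = 50.6/3.390 = 14.93 years.
Age gap = Δt − τ = 50.6 − 14.93 years.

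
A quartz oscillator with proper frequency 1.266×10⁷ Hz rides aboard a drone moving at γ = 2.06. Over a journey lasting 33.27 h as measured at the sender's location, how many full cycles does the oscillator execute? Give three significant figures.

γ = 2.06
The oscillator's own cycle count is N = f × τ where τ is the proper time aboard the drone. τ = Δt/γ = 33.27/2.060 = 16.15 h = 5.814×10⁴ s.
N = 1.266×10⁷ × 5.814×10⁴ = 7.361×10¹¹.

N = 7.36×10¹¹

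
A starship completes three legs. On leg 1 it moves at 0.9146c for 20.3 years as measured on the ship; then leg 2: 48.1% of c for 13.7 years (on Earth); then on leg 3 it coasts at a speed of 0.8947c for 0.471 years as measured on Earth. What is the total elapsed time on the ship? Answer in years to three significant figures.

τ = 32.5 years

Leg 1: 20.3 years is already measured on the ship.
Leg 2: β = 0.481; γ = 1/√(1 − 0.481²) = 1/√0.7686 = 1.141; τ_2 = 13.7/1.141 = 12.01 years.
Leg 3: γ = 1/√(1 − 0.8947²) = 1/√0.1995 = 2.239; τ_3 = 0.471/2.239 = 0.2104 years.
Total: 20.30 + 12.01 + 0.2104 years.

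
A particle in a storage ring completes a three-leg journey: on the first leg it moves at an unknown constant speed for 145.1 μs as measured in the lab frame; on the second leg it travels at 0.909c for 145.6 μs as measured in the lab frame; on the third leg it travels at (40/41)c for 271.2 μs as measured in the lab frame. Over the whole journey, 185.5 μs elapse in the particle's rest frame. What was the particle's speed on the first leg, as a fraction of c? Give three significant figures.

Leg 1: speed unknown; τ_1 = 145.1/γ_1.
Leg 2: γ = 1/√(1 − 0.909²) = 1/√0.1737 = 2.399; τ_2 = 145.6/2.399 = 60.69 μs.
Leg 3: γ = 1/√(1 − (40/41)²) = 41/9 ≈ 4.556; τ_3 = 271.2/4.556 = 59.53 μs.
Total proper time: τ_1 + 60.69 + 59.53 = 185.5, so τ_1 = 185.5 − 120.2 = 65.28 μs.
γ_1 = 145.1/65.28 = 2.223; β = √(1 − 1/γ²) = √0.7976.

β = 0.893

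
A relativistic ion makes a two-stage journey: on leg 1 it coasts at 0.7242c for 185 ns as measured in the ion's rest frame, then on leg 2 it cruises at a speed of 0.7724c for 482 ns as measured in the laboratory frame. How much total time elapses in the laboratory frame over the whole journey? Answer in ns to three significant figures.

Leg 1: γ = 1/√(1 − 0.7242²) = 1/√0.4755 = 1.450; Δt_1 = 1.450 × 185 = 268.3 ns.
Leg 2: 482 ns is already measured in the laboratory frame.
Total: 268.3 + 482.0 ns.

Δt = 750 ns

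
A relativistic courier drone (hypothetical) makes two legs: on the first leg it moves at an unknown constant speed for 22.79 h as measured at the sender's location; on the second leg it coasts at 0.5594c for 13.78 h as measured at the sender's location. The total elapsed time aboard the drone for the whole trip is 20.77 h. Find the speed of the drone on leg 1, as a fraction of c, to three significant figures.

β = 0.912

Leg 1: speed unknown; τ_1 = 22.79/γ_1.
Leg 2: γ = 1/√(1 − 0.5594²) = 1/√0.6871 = 1.206; τ_2 = 13.78/1.206 = 11.42 h.
Total proper time: τ_1 + 11.42 = 20.77, so τ_1 = 20.77 − 11.42 = 9.348 h.
γ_1 = 22.79/9.348 = 2.438; β = √(1 − 1/γ²) = √0.8318.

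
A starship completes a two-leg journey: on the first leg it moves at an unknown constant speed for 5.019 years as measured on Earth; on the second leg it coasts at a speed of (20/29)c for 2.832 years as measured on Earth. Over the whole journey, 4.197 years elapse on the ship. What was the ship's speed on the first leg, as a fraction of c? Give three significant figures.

β = 0.904

Leg 1: speed unknown; τ_1 = 5.019/γ_1.
Leg 2: γ = 1/√(1 − (20/29)²) = 29/21 ≈ 1.381; τ_2 = 2.832/1.381 = 2.051 years.
Total proper time: τ_1 + 2.051 = 4.197, so τ_1 = 4.197 − 2.051 = 2.146 years.
γ_1 = 5.019/2.146 = 2.339; β = √(1 − 1/γ²) = √0.8171.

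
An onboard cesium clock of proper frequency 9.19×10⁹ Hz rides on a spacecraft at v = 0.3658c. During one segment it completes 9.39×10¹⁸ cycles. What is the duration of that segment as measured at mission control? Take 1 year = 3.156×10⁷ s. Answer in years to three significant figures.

γ = 1/√(1 − 0.3658²) = 1/√0.8662 = 1.074
Proper time for N cycles: τ = N/f = 9.39×10¹⁸/(9.19×10⁹) = 1.022×10⁹ s = 32.38 years.
Lab-frame duration Δt = γτ = 1.074 × 32.38 = 34.79 years.

Δt = 34.8 years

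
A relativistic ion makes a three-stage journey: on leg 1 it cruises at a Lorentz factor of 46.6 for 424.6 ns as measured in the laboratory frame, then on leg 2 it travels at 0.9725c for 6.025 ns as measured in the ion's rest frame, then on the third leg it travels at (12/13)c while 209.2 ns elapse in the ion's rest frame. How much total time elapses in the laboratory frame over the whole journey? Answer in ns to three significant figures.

Leg 1: 424.6 ns is already measured in the laboratory frame.
Leg 2: γ = 1/√(1 − 0.9725²) = 1/√0.05424 = 4.294; Δt_2 = 4.294 × 6.025 = 25.87 ns.
Leg 3: γ = 1/√(1 − (12/13)²) = 13/5 = 2.600; Δt_3 = 2.600 × 209.2 = 543.9 ns.
Total: 424.6 + 25.87 + 543.9 ns.

Δt = 994 ns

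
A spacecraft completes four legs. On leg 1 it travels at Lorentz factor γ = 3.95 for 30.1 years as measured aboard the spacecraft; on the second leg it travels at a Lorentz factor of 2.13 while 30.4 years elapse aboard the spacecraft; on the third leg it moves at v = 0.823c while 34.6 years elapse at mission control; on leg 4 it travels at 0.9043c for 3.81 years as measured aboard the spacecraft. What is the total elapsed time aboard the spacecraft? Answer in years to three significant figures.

Leg 1: 30.1 years is already measured aboard the spacecraft.
Leg 2: 30.4 years is already measured aboard the spacecraft.
Leg 3: γ = 1/√(1 − 0.823²) = 1/√0.3227 = 1.760; τ_3 = 34.6/1.760 = 19.65 years.
Leg 4: 3.81 years is already measured aboard the spacecraft.
Total: 30.10 + 30.40 + 19.65 + 3.810 years.

τ = 84.0 years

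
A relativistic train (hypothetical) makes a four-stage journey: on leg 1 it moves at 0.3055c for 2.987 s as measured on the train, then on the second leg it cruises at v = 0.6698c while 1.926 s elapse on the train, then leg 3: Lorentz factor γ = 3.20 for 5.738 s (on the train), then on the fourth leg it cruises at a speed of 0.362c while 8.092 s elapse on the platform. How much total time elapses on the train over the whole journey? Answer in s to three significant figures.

τ = 18.2 s

Leg 1: 2.987 s is already measured on the train.
Leg 2: 1.926 s is already measured on the train.
Leg 3: 5.738 s is already measured on the train.
Leg 4: γ = 1/√(1 − 0.362²) = 1/√0.8690 = 1.073; τ_4 = 8.092/1.073 = 7.543 s.
Total: 2.987 + 1.926 + 5.738 + 7.543 s.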